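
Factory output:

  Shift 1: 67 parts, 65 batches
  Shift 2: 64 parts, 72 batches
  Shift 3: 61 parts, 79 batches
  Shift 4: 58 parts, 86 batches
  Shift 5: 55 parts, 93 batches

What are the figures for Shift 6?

52 parts, 100 batches

Parts goes 67, 64, 61, 58, 55 → 52 (−3 each step).
Batches: 65, 72, 79, 86, 93 → 100 (+7 each step).
So the next line is 52 parts, 100 batches.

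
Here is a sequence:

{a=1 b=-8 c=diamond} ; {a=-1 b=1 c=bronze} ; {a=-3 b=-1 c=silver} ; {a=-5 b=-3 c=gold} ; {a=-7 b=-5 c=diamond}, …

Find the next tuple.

{a=-9 b=-7 c=bronze}

A: −2 each step; 1, -1, -3, -5, -7 → -9.
B: always the previous value of the a; -8, 1, -1, -3, -5 → -7.
C: diamond, bronze, silver, gold, diamond → bronze (repeats diamond → bronze → silver → gold).
Putting it together: {a=-9 b=-7 c=bronze}.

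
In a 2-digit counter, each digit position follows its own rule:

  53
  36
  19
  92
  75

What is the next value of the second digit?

Second digit goes 3, 6, 9, 2, 5 → 8 (+3 each step, mod 10).

8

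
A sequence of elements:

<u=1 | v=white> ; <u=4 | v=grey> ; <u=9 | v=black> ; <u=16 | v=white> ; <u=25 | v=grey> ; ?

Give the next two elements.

U: 1, 4, 9, 16, 25 → 36 → 49 (perfect squares: 1², 2², 3², …).
V goes white, grey, black, white, grey → black → white (repeats white → grey → black).
Putting the parts together: <u=36 | v=black> and then <u=49 | v=white>.

<u=36 | v=black>, <u=49 | v=white>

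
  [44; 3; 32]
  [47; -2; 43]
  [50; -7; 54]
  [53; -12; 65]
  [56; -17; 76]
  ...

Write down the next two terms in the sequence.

[59; -22; 87], [62; -27; 98]

First coordinate: +3 each step, so 44, 47, 50, 53, 56 → 59 → 62.
Second coordinate: −5 each step; 3, -2, -7, -12, -17 → -22 → -27.
Third coordinate: 32, 43, 54, 65, 76 → 87 → 98 (+11 each step).
Putting the parts together: [59; -22; 87] and then [62; -27; 98].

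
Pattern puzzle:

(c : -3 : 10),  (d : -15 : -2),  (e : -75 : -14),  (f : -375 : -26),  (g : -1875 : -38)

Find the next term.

(h : -9375 : -50)

Letter: letters move forward 1 place in the alphabet, so c, d, e, f, g → h.
Second component goes -3, -15, -75, -375, -1875 → -9375 (×5 each step).
Third component goes 10, -2, -14, -26, -38 → -50 (−12 each step).
Putting it together: (h : -9375 : -50).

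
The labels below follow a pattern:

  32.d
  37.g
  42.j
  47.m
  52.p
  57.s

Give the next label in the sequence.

62.v

First component: +5 each step, so 32, 37, 42, 47, 52, 57 → 62.
Letter: letters move forward 3 places in the alphabet, so d, g, j, m, p, s → v.
Putting it together: 62.v.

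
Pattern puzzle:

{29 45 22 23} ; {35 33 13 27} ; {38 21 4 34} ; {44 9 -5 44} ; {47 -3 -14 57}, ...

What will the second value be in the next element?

Second value: −12 each step; 45, 33, 21, 9, -3 → -15.

-15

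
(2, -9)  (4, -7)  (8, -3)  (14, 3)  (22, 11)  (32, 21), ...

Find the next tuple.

(44, 33)

First value: differences are 2, 4, 6, … (increasing by 2 each time), so 2, 4, 8, 14, 22, 32 → 44.
Second value: differences are 2, 4, 6, … (increasing by 2 each time), so -9, -7, -3, 3, 11, 21 → 33.
Putting it together: (44, 33).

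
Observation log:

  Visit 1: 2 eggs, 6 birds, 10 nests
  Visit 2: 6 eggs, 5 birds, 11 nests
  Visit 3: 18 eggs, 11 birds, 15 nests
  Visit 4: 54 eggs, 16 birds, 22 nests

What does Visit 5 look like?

Eggs: 2, 6, 18, 54 → 162 (×3 each step).
Birds — each term is the sum of the two before it: 6, 5, 11, 16 → 27.
Nests: 10, 11, 15, 22 → 32 (differences are 1, 4, 7, … (increasing by 3 each time)).
So the next row is 162 eggs, 27 birds, 32 nests.

162 eggs, 27 birds, 32 nests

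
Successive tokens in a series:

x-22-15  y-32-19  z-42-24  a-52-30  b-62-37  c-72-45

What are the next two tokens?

Letter goes x, y, z, a, b, c → d → e (letters move forward 1 place in the alphabet, wrapping Z→A).
Second component: +10 each step; 22, 32, 42, 52, 62, 72 → 82 → 92.
Third component goes 15, 19, 24, 30, 37, 45 → 54 → 64 (differences are 4, 5, 6, … (increasing by 1 each time)).
So the next two tokens are d-82-54 and e-92-64.

d-82-54 then e-92-64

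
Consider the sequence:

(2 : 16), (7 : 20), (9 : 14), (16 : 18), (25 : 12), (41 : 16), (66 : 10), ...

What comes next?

For the first part, each term is the sum of the two before it: 2, 7, 9, 16, 25, 41, 66 → 107.
Second part: alternating steps +4, −6, +4, −6, …; 16, 20, 14, 18, 12, 16, 10 → 14.
Combining the parts gives (107 : 14).

(107 : 14)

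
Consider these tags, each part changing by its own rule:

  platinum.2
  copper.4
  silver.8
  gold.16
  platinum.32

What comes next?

copper.64

Metal: platinum, copper, silver, gold, platinum → copper (repeats platinum → copper → silver → gold).
Second component goes 2, 4, 8, 16, 32 → 64 (×2 each step).
Putting it together: copper.64.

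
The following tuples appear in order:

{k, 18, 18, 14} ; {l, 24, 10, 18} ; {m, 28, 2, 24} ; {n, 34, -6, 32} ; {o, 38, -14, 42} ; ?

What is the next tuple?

{p, 44, -22, 54}

Letter: letters move forward 1 place in the alphabet, so k, l, m, n, o → p.
Second entry goes 18, 24, 28, 34, 38 → 44 (alternating steps +6, +4, +6, +4, …).
Third entry goes 18, 10, 2, -6, -14 → -22 (−8 each step).
Fourth entry — differences are 4, 6, 8, … (increasing by 2 each time): 14, 18, 24, 32, 42 → 54.
Putting it together: {p, 44, -22, 54}.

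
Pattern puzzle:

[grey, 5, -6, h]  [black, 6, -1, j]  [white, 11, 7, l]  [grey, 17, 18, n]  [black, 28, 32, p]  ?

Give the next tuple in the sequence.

Shade goes grey, black, white, grey, black → white (repeats grey → black → white).
Second slot: each term is the sum of the two before it; 5, 6, 11, 17, 28 → 45.
Third slot goes -6, -1, 7, 18, 32 → 49 (differences are 5, 8, 11, … (increasing by 3 each time)).
Letter goes h, j, l, n, p → r (letters move forward 2 places in the alphabet).
Combining the parts gives [white, 45, 49, r].

[white, 45, 49, r]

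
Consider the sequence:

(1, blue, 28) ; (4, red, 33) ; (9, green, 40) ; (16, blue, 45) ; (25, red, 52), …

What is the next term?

(36, green, 57)

First entry goes 1, 4, 9, 16, 25 → 36 (perfect squares: 1², 2², 3², …).
Colour — repeats blue → red → green: blue, red, green, blue, red → green.
For the third entry, alternating steps +5, +7, +5, +7, …: 28, 33, 40, 45, 52 → 57.
Combining the parts gives (36, green, 57).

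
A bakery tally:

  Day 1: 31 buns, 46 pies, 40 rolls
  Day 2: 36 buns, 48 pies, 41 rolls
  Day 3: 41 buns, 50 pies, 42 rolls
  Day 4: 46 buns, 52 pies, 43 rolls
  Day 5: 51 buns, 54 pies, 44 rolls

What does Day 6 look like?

56 buns, 56 pies, 45 rolls

Buns — +5 each step: 31, 36, 41, 46, 51 → 56.
Pies: 46, 48, 50, 52, 54 → 56 (+2 each step).
Rolls: 40, 41, 42, 43, 44 → 45 (+1 each step).
Combining the parts gives 56 buns, 56 pies, 45 rolls.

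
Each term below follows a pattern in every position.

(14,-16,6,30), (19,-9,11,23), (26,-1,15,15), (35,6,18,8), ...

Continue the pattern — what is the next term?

First component: 14, 19, 26, 35 → 46 (differences are 5, 7, 9, … (increasing by 2 each time)).
Second component: alternating steps +7, +8, +7, +8, …; -16, -9, -1, 6 → 14.
For the third component, differences are 5, 4, 3, … (decreasing by 1 each time): 6, 11, 15, 18 → 20.
Fourth component: together with the second component always sums to 14, so 30, 23, 15, 8 → 0.
Combining the parts gives (46,14,20,0).

(46,14,20,0)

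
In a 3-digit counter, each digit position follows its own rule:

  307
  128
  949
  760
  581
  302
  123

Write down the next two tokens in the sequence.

944, 765

First digit: −2 each step, mod 10; 3, 1, 9, 7, 5, 3, 1 → 9 → 7.
Second digit: +2 each step, mod 10, so 0, 2, 4, 6, 8, 0, 2 → 4 → 6.
Third digit goes 7, 8, 9, 0, 1, 2, 3 → 4 → 5 (+1 each step, mod 10).
Putting the parts together: 944 and then 765.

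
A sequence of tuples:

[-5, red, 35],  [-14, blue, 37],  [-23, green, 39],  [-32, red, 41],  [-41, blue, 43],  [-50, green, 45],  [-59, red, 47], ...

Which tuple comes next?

[-68, blue, 49]

First component goes -5, -14, -23, -32, -41, -50, -59 → -68 (−9 each step).
Colour: red, blue, green, red, blue, green, red → blue (repeats red → blue → green).
Third component goes 35, 37, 39, 41, 43, 45, 47 → 49 (+2 each step).
So the next tuple is [-68, blue, 49].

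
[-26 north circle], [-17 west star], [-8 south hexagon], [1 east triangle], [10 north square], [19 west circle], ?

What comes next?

[28 south star]

First part: +9 each step; -26, -17, -8, 1, 10, 19 → 28.
For the direction, repeats north → west → south → east: north, west, south, east, north, west → south.
For the shape, repeats circle → star → hexagon → triangle → square: circle, star, hexagon, triangle, square, circle → star.
Combining the parts gives [28 south star].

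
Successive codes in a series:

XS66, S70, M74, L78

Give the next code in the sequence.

For the size, runs through clothing sizes XS→XL: XS, S, M, L → XL.
Second component: +4 each step; 66, 70, 74, 78 → 82.
Putting it together: XL82.

XL82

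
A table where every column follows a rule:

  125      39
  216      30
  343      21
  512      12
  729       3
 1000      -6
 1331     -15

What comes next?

First component goes 125, 216, 343, 512, 729, 1000, 1331 → 1728 (perfect cubes: 5³, 6³, 7³, …).
Second component: 39, 30, 21, 12, 3, -6, -15 → -24 (−9 each step).
So the next line is 1728  -24.

1728  -24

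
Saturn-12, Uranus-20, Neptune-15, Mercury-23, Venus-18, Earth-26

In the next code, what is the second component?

Second component goes 12, 20, 15, 23, 18, 26 → 21 (alternating steps +8, −5, +8, −5, …).

21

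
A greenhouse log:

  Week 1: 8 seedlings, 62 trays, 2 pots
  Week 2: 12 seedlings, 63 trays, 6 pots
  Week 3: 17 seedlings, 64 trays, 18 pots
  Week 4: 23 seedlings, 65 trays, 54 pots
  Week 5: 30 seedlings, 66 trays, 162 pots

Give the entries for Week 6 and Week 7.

Seedlings — differences are 4, 5, 6, … (increasing by 1 each time): 8, 12, 17, 23, 30 → 38 → 47.
Trays — +1 each step: 62, 63, 64, 65, 66 → 67 → 68.
Pots — ×3 each step: 2, 6, 18, 54, 162 → 486 → 1458.
So the next two records are 38 seedlings, 67 trays, 486 pots and 47 seedlings, 68 trays, 1458 pots.

38 seedlings, 67 trays, 486 pots; 47 seedlings, 68 trays, 1458 pots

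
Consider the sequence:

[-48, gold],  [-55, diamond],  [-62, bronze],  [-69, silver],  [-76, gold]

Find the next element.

[-83, diamond]

For the first coordinate, −7 each step: -48, -55, -62, -69, -76 → -83.
Rank: repeats gold → diamond → bronze → silver, so gold, diamond, bronze, silver, gold → diamond.
Putting it together: [-83, diamond].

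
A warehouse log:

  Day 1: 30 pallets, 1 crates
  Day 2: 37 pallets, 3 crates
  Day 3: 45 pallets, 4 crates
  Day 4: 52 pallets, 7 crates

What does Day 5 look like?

60 pallets, 11 crates

Pallets: alternating steps +7, +8, +7, +8, …, so 30, 37, 45, 52 → 60.
Crates: each term is the sum of the two before it, so 1, 3, 4, 7 → 11.
Combining the parts gives 60 pallets, 11 crates.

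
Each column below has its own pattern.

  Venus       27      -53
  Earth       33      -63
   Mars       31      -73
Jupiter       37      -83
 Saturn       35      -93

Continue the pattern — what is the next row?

Uranus  41  -103

Planet goes Venus, Earth, Mars, Jupiter, Saturn → Uranus (runs through the planets Mercury→Neptune).
Second component: 27, 33, 31, 37, 35 → 41 (alternating steps +6, −2, +6, −2, …).
For the third component, −10 each step: -53, -63, -73, -83, -93 → -103.
So the next row is Uranus  41  -103.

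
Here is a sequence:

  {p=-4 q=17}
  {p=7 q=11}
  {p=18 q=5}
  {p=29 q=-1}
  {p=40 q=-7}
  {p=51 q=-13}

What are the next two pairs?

P: -4, 7, 18, 29, 40, 51 → 62 → 73 (+11 each step).
Q: −6 each step; 17, 11, 5, -1, -7, -13 → -19 → -25.
Putting the parts together: {p=62 q=-19} and then {p=73 q=-25}.

{p=62 q=-19}, {p=73 q=-25}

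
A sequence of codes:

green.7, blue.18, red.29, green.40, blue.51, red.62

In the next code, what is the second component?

73

Second component: +11 each step; 7, 18, 29, 40, 51, 62 → 73.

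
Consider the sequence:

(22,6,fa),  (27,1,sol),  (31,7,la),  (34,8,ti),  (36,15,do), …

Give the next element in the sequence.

(37,23,re)

For the first slot, differences are 5, 4, 3, … (decreasing by 1 each time): 22, 27, 31, 34, 36 → 37.
Second slot: each term is the sum of the two before it; 6, 1, 7, 8, 15 → 23.
Note goes fa, sol, la, ti, do → re (runs through the solfège scale do→ti).
Combining the parts gives (37,23,re).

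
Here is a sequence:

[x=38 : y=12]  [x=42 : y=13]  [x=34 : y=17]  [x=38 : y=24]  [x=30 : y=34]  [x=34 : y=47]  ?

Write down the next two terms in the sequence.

[x=26 : y=63], [x=30 : y=82]

X: 38, 42, 34, 38, 30, 34 → 26 → 30 (alternating steps +4, −8, +4, −8, …).
Y: 12, 13, 17, 24, 34, 47 → 63 → 82 (differences are 1, 4, 7, … (increasing by 3 each time)).
Putting the parts together: [x=26 : y=63] and then [x=30 : y=82].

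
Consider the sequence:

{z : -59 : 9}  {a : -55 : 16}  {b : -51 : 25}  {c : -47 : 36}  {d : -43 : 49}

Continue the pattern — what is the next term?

Letter: z, a, b, c, d → e (letters move forward 1 place in the alphabet, wrapping Z→A).
For the second slot, +4 each step: -59, -55, -51, -47, -43 → -39.
Third slot: perfect squares: 3², 4², 5², …, so 9, 16, 25, 36, 49 → 64.
So the next term is {e : -39 : 64}.

{e : -39 : 64}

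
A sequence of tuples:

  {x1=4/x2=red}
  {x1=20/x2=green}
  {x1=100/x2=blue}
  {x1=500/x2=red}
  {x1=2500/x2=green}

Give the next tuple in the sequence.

X1: 4, 20, 100, 500, 2500 → 12500 (×5 each step).
X2 goes red, green, blue, red, green → blue (repeats red → green → blue).
So the next tuple is {x1=12500/x2=blue}.

{x1=12500/x2=blue}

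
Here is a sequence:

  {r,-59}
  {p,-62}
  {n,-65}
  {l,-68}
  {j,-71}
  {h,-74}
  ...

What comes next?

Letter: r, p, n, l, j, h → f (letters move back 2 places in the alphabet).
Second value goes -59, -62, -65, -68, -71, -74 → -77 (−3 each step).
So the next point is {f,-77}.

{f,-77}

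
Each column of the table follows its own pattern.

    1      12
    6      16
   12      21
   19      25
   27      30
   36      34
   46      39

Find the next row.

57  43

First component: 1, 6, 12, 19, 27, 36, 46 → 57 (differences are 5, 6, 7, … (increasing by 1 each time)).
Second component — alternating steps +4, +5, +4, +5, …: 12, 16, 21, 25, 30, 34, 39 → 43.
Putting it together: 57  43.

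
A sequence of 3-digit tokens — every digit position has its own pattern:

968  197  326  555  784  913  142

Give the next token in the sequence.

371

First digit: +2 each step, mod 10; 9, 1, 3, 5, 7, 9, 1 → 3.
Second digit: +3 each step, mod 10, so 6, 9, 2, 5, 8, 1, 4 → 7.
Third digit — −1 each step, mod 10: 8, 7, 6, 5, 4, 3, 2 → 1.
So the next token is 371.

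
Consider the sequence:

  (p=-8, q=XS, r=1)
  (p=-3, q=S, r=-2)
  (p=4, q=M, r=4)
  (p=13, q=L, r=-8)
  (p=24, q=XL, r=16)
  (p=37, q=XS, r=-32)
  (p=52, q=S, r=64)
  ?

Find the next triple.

(p=69, q=M, r=-128)

P: differences are 5, 7, 9, … (increasing by 2 each time); -8, -3, 4, 13, 24, 37, 52 → 69.
Q: XS, S, M, L, XL, XS, S → M (repeats XS → S → M → L → XL).
R: ×(-2) each step; 1, -2, 4, -8, 16, -32, 64 → -128.
Putting it together: (p=69, q=M, r=-128).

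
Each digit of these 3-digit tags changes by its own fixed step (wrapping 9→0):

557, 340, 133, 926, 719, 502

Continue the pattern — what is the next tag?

395

First digit goes 5, 3, 1, 9, 7, 5 → 3 (−2 each step, mod 10).
Second digit — −1 each step, mod 10: 5, 4, 3, 2, 1, 0 → 9.
For the third digit, +3 each step, mod 10: 7, 0, 3, 6, 9, 2 → 5.
Putting it together: 395.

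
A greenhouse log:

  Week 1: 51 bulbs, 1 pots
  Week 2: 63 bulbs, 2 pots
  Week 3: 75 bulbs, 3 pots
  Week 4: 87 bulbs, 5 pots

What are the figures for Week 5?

For the bulbs, +12 each step: 51, 63, 75, 87 → 99.
Pots: each term is the sum of the two before it; 1, 2, 3, 5 → 8.
Combining the parts gives 99 bulbs, 8 pots.

99 bulbs, 8 pots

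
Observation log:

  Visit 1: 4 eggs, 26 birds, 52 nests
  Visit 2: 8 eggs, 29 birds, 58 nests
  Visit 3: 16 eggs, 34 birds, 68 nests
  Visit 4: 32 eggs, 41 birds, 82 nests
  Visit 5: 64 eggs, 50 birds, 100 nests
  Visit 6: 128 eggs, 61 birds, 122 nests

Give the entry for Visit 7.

256 eggs, 74 birds, 148 nests

Eggs — ×2 each step: 4, 8, 16, 32, 64, 128 → 256.
Birds goes 26, 29, 34, 41, 50, 61 → 74 (differences are 3, 5, 7, … (increasing by 2 each time)).
Nests — always 2 × the birds: 52, 58, 68, 82, 100, 122 → 148.
So the next row is 256 eggs, 74 birds, 148 nests.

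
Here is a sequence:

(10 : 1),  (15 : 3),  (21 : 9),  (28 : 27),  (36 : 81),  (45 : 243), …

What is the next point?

For the first component, differences are 5, 6, 7, … (increasing by 1 each time): 10, 15, 21, 28, 36, 45 → 55.
Second component: ×3 each step; 1, 3, 9, 27, 81, 243 → 729.
Putting it together: (55 : 729).

(55 : 729)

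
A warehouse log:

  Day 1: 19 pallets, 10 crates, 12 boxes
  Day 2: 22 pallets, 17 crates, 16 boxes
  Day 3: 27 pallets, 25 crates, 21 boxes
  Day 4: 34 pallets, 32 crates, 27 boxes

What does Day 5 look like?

For the pallets, differences are 3, 5, 7, … (increasing by 2 each time): 19, 22, 27, 34 → 43.
Crates: alternating steps +7, +8, +7, +8, …, so 10, 17, 25, 32 → 40.
For the boxes, differences are 4, 5, 6, … (increasing by 1 each time): 12, 16, 21, 27 → 34.
Putting it together: 43 pallets, 40 crates, 34 boxes.

43 pallets, 40 crates, 34 boxes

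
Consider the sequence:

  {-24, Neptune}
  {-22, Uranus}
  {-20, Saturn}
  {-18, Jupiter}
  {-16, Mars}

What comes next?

First value: +2 each step, so -24, -22, -20, -18, -16 → -14.
Planet — runs backward through the planets Mercury→Neptune: Neptune, Uranus, Saturn, Jupiter, Mars → Earth.
Putting it together: {-14, Earth}.

{-14, Earth}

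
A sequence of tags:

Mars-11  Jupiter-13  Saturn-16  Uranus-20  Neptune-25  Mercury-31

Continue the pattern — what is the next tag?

Venus-38

Planet goes Mars, Jupiter, Saturn, Uranus, Neptune, Mercury → Venus (runs through the planets Mercury→Neptune).
Second component: 11, 13, 16, 20, 25, 31 → 38 (differences are 2, 3, 4, … (increasing by 1 each time)).
Putting it together: Venus-38.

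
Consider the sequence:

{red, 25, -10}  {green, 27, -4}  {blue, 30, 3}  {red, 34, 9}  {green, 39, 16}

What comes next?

{blue, 45, 22}

Colour: red, green, blue, red, green → blue (repeats red → green → blue).
Second part — differences are 2, 3, 4, … (increasing by 1 each time): 25, 27, 30, 34, 39 → 45.
Third part: -10, -4, 3, 9, 16 → 22 (alternating steps +6, +7, +6, +7, …).
Combining the parts gives {blue, 45, 22}.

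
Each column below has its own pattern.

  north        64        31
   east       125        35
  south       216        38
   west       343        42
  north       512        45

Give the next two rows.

east  729  49; south  1000  52

Direction: north, east, south, west, north → east → south (repeats north → east → south → west).
Second component: perfect cubes: 4³, 5³, 6³, …; 64, 125, 216, 343, 512 → 729 → 1000.
Third component: 31, 35, 38, 42, 45 → 49 → 52 (alternating steps +4, +3, +4, +3, …).
Putting the parts together: east  729  49 and then south  1000  52.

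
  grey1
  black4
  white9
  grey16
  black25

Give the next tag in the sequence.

white36

Shade — repeats grey → black → white: grey, black, white, grey, black → white.
Second component — perfect squares: 1², 2², 3², …: 1, 4, 9, 16, 25 → 36.
Combining the parts gives white36.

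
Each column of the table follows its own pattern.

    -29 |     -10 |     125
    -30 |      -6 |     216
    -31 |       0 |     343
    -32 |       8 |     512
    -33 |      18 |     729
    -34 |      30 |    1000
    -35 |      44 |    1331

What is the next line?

First component: −1 each step, so -29, -30, -31, -32, -33, -34, -35 → -36.
Second component goes -10, -6, 0, 8, 18, 30, 44 → 60 (differences are 4, 6, 8, … (increasing by 2 each time)).
Third component goes 125, 216, 343, 512, 729, 1000, 1331 → 1728 (perfect cubes: 5³, 6³, 7³, …).
So the next line is -36  60  1728.

-36  60  1728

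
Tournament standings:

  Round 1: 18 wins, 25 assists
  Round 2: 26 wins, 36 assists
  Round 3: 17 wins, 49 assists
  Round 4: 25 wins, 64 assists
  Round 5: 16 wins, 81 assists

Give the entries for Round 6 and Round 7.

Wins: alternating steps +8, −9, +8, −9, …; 18, 26, 17, 25, 16 → 24 → 15.
Assists: perfect squares: 5², 6², 7², …, so 25, 36, 49, 64, 81 → 100 → 121.
So the next two rows are 24 wins, 100 assists and 15 wins, 121 assists.

24 wins, 100 assists; 15 wins, 121 assists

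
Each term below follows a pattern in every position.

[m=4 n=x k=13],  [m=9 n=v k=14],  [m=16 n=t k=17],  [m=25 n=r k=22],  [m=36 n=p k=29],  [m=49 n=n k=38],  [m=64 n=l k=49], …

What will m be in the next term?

81

M goes 4, 9, 16, 25, 36, 49, 64 → 81 (perfect squares: 2², 3², 4², …).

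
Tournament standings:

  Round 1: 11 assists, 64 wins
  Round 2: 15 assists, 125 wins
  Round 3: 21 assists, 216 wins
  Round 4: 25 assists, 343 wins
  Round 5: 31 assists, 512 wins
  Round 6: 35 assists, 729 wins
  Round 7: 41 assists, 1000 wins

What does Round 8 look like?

Assists: 11, 15, 21, 25, 31, 35, 41 → 45 (alternating steps +4, +6, +4, +6, …).
Wins — perfect cubes: 4³, 5³, 6³, …: 64, 125, 216, 343, 512, 729, 1000 → 1331.
Putting it together: 45 assists, 1331 wins.

45 assists, 1331 wins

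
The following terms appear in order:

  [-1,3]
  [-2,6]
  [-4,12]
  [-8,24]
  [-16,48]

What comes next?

First part: ×2 each step; -1, -2, -4, -8, -16 → -32.
For the second part, ×2 each step: 3, 6, 12, 24, 48 → 96.
So the next term is [-32,96].

[-32,96]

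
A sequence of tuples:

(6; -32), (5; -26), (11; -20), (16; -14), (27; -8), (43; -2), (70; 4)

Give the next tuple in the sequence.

(113; 10)

First component: each term is the sum of the two before it, so 6, 5, 11, 16, 27, 43, 70 → 113.
Second component — +6 each step: -32, -26, -20, -14, -8, -2, 4 → 10.
So the next tuple is (113; 10).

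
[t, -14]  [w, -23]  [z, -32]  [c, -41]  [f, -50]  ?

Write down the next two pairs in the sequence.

Letter: letters move forward 3 places in the alphabet, wrapping Z→A; t, w, z, c, f → i → l.
Second part goes -14, -23, -32, -41, -50 → -59 → -68 (−9 each step).
So the next two pairs are [i, -59] and [l, -68].

[i, -59], [l, -68]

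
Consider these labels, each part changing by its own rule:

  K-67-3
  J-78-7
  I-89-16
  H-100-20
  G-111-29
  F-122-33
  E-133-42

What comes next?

D-144-46

Letter goes K, J, I, H, G, F, E → D (letters move back 1 place in the alphabet).
Second component: 67, 78, 89, 100, 111, 122, 133 → 144 (+11 each step).
Third component: 3, 7, 16, 20, 29, 33, 42 → 46 (alternating steps +4, +9, +4, +9, …).
So the next label is D-144-46.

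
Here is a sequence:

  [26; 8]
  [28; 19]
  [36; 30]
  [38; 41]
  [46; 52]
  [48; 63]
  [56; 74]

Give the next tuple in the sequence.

[58; 85]

First entry — alternating steps +2, +8, +2, +8, …: 26, 28, 36, 38, 46, 48, 56 → 58.
For the second entry, +11 each step: 8, 19, 30, 41, 52, 63, 74 → 85.
Putting it together: [58; 85].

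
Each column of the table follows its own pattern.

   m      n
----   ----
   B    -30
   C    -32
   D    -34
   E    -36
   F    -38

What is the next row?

G  -40

Column m: B, C, D, E, F → G (letters move forward 1 place in the alphabet).
Column n goes -30, -32, -34, -36, -38 → -40 (−2 each step).
Combining the parts gives G  -40.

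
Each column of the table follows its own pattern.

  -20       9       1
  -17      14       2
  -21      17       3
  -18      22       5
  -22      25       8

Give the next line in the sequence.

First component goes -20, -17, -21, -18, -22 → -19 (alternating steps +3, −4, +3, −4, …).
For the second component, alternating steps +5, +3, +5, +3, …: 9, 14, 17, 22, 25 → 30.
Third component: each term is the sum of the two before it; 1, 2, 3, 5, 8 → 13.
Putting it together: -19  30  13.

-19  30  13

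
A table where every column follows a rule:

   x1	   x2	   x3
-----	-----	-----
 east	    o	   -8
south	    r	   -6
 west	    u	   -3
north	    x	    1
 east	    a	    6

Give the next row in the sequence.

south  d  12

Column x1: east, south, west, north, east → south (repeats east → south → west → north).
Column x2 — letters move forward 3 places in the alphabet, wrapping Z→A: o, r, u, x, a → d.
Column x3: differences are 2, 3, 4, … (increasing by 1 each time), so -8, -6, -3, 1, 6 → 12.
Putting it together: south  d  12.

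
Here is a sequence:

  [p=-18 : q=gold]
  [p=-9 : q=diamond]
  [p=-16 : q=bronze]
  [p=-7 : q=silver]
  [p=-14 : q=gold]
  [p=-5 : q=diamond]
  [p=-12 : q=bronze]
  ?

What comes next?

For the p, alternating steps +9, −7, +9, −7, …: -18, -9, -16, -7, -14, -5, -12 → -3.
Q goes gold, diamond, bronze, silver, gold, diamond, bronze → silver (repeats gold → diamond → bronze → silver).
So the next element is [p=-3 : q=silver].

[p=-3 : q=silver]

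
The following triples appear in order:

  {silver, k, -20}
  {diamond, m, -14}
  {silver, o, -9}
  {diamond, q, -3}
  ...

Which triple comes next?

{silver, s, 2}

For the rank, alternates silver ↔ diamond: silver, diamond, silver, diamond → silver.
Letter: letters move forward 2 places in the alphabet, so k, m, o, q → s.
For the third slot, alternating steps +6, +5, +6, +5, …: -20, -14, -9, -3 → 2.
Putting it together: {silver, s, 2}.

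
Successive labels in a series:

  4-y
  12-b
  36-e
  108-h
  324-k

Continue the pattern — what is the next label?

For the first component, ×3 each step: 4, 12, 36, 108, 324 → 972.
Letter: letters move forward 3 places in the alphabet, wrapping Z→A, so y, b, e, h, k → n.
Combining the parts gives 972-n.

972-n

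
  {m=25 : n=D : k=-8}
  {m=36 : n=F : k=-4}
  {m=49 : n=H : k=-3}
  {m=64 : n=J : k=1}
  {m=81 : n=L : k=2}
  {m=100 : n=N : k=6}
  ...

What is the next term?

For the m, perfect squares: 5², 6², 7², …: 25, 36, 49, 64, 81, 100 → 121.
N goes D, F, H, J, L, N → P (letters move forward 2 places in the alphabet).
K goes -8, -4, -3, 1, 2, 6 → 7 (alternating steps +4, +1, +4, +1, …).
Putting it together: {m=121 : n=P : k=7}.

{m=121 : n=P : k=7}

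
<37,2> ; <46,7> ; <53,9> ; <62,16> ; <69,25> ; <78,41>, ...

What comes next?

<85,66>

First coordinate goes 37, 46, 53, 62, 69, 78 → 85 (alternating steps +9, +7, +9, +7, …).
Second coordinate: each term is the sum of the two before it; 2, 7, 9, 16, 25, 41 → 66.
So the next point is <85,66>.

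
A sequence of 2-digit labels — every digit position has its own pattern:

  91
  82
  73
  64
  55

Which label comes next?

First digit goes 9, 8, 7, 6, 5 → 4 (−1 each step, mod 10).
Second digit — +1 each step, mod 10: 1, 2, 3, 4, 5 → 6.
Combining the parts gives 46.

46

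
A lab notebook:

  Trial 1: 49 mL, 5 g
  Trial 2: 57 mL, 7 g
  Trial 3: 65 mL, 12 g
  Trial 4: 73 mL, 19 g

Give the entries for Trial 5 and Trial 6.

ML: +8 each step, so 49, 57, 65, 73 → 81 → 89.
G: each term is the sum of the two before it, so 5, 7, 12, 19 → 31 → 50.
So the next two records are 81 mL, 31 g and 89 mL, 50 g.

81 mL, 31 g; 89 mL, 50 g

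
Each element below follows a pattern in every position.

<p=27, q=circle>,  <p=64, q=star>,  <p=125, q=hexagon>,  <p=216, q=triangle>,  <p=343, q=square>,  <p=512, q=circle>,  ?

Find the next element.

<p=729, q=star>

P — perfect cubes: 3³, 4³, 5³, …: 27, 64, 125, 216, 343, 512 → 729.
For the q, repeats circle → star → hexagon → triangle → square: circle, star, hexagon, triangle, square, circle → star.
So the next element is <p=729, q=star>.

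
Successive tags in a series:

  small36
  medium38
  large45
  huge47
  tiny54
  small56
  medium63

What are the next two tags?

Size: small, medium, large, huge, tiny, small, medium → large → huge (repeats small → medium → large → huge → tiny).
Second component: alternating steps +2, +7, +2, +7, …; 36, 38, 45, 47, 54, 56, 63 → 65 → 72.
So the next two tags are large65 and huge72.

large65, huge72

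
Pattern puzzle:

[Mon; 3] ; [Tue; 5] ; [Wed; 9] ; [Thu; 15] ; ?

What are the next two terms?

[Fri; 23], [Sat; 33]

Day goes Mon, Tue, Wed, Thu → Fri → Sat (runs through the weekdays Mon→Sun).
Second coordinate: 3, 5, 9, 15 → 23 → 33 (differences are 2, 4, 6, … (increasing by 2 each time)).
Putting the parts together: [Fri; 23] and then [Sat; 33].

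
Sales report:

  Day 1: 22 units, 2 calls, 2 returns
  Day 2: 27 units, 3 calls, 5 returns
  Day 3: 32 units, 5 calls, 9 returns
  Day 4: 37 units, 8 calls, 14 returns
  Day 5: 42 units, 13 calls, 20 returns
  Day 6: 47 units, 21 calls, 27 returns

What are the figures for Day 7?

Units — +5 each step: 22, 27, 32, 37, 42, 47 → 52.
Calls — each term is the sum of the two before it: 2, 3, 5, 8, 13, 21 → 34.
Returns: differences are 3, 4, 5, … (increasing by 1 each time); 2, 5, 9, 14, 20, 27 → 35.
Putting it together: 52 units, 34 calls, 35 returns.

52 units, 34 calls, 35 returns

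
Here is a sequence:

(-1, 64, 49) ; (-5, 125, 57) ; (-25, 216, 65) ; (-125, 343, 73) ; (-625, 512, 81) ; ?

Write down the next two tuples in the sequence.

First slot goes -1, -5, -25, -125, -625 → -3125 → -15625 (×5 each step).
Second slot — perfect cubes: 4³, 5³, 6³, …: 64, 125, 216, 343, 512 → 729 → 1000.
Third slot: +8 each step; 49, 57, 65, 73, 81 → 89 → 97.
Putting the parts together: (-3125, 729, 89) and then (-15625, 1000, 97).

(-3125, 729, 89), (-15625, 1000, 97)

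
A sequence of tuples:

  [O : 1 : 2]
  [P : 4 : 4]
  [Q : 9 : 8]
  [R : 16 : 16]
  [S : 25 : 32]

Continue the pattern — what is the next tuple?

[T : 36 : 64]

Letter: letters move forward 1 place in the alphabet, so O, P, Q, R, S → T.
Second component — perfect squares: 1², 2², 3², …: 1, 4, 9, 16, 25 → 36.
Third component goes 2, 4, 8, 16, 32 → 64 (×2 each step).
So the next tuple is [T : 36 : 64].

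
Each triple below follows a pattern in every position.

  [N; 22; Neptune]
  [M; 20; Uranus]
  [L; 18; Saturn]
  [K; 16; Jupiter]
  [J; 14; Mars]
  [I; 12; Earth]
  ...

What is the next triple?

[H; 10; Venus]

Letter: N, M, L, K, J, I → H (letters move back 1 place in the alphabet).
Second entry: 22, 20, 18, 16, 14, 12 → 10 (−2 each step).
For the planet, runs backward through the planets Mercury→Neptune: Neptune, Uranus, Saturn, Jupiter, Mars, Earth → Venus.
Putting it together: [H; 10; Venus].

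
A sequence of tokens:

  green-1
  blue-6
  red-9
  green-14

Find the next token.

blue-17

Colour goes green, blue, red, green → blue (repeats green → blue → red).
Second component: alternating steps +5, +3, +5, +3, …; 1, 6, 9, 14 → 17.
Combining the parts gives blue-17.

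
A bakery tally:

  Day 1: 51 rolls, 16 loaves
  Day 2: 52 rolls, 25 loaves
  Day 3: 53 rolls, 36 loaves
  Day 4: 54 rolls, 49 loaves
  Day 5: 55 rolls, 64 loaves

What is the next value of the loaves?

81

Rolls: +1 each step; 51, 52, 53, 54, 55 → 56.
Loaves: perfect squares: 4², 5², 6², …; 16, 25, 36, 49, 64 → 81.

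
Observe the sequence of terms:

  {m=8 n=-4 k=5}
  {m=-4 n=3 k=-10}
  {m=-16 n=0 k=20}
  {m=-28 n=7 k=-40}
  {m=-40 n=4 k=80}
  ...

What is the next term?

M: −12 each step, so 8, -4, -16, -28, -40 → -52.
N: -4, 3, 0, 7, 4 → 11 (alternating steps +7, −3, +7, −3, …).
K: 5, -10, 20, -40, 80 → -160 (×(-2) each step).
Combining the parts gives {m=-52 n=11 k=-160}.

{m=-52 n=11 k=-160}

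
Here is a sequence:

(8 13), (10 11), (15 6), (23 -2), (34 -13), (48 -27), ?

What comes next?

First part: differences are 2, 5, 8, … (increasing by 3 each time); 8, 10, 15, 23, 34, 48 → 65.
For the second part, together with the first part always sums to 21: 13, 11, 6, -2, -13, -27 → -44.
Combining the parts gives (65 -44).

(65 -44)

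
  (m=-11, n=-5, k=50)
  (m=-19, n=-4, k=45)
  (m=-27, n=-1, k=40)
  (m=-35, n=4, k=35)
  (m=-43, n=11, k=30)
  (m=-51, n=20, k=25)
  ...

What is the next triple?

For the m, −8 each step: -11, -19, -27, -35, -43, -51 → -59.
N: differences are 1, 3, 5, … (increasing by 2 each time), so -5, -4, -1, 4, 11, 20 → 31.
K goes 50, 45, 40, 35, 30, 25 → 20 (−5 each step).
Putting it together: (m=-59, n=31, k=20).

(m=-59, n=31, k=20)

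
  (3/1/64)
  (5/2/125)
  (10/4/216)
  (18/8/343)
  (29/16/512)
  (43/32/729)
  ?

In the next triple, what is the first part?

60

First part goes 3, 5, 10, 18, 29, 43 → 60 (differences are 2, 5, 8, … (increasing by 3 each time)).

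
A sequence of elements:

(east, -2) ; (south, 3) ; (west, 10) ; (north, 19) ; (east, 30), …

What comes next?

(south, 43)

Direction: repeats east → south → west → north, so east, south, west, north, east → south.
Second part: differences are 5, 7, 9, … (increasing by 2 each time), so -2, 3, 10, 19, 30 → 43.
Putting it together: (south, 43).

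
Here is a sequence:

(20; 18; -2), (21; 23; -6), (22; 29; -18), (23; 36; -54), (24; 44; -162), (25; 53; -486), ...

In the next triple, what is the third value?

For the third value, ×3 each step: -2, -6, -18, -54, -162, -486 → -1458.

-1458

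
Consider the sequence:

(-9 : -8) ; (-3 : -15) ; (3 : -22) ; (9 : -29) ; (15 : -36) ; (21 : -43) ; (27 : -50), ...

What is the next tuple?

(33 : -57)

First value: +6 each step; -9, -3, 3, 9, 15, 21, 27 → 33.
Second value: -8, -15, -22, -29, -36, -43, -50 → -57 (−7 each step).
Combining the parts gives (33 : -57).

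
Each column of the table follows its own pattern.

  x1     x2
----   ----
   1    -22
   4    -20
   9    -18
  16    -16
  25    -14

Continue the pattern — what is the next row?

Column x1: 1, 4, 9, 16, 25 → 36 (perfect squares: 1², 2², 3², …).
Column x2: +2 each step, so -22, -20, -18, -16, -14 → -12.
So the next row is 36  -12.

36  -12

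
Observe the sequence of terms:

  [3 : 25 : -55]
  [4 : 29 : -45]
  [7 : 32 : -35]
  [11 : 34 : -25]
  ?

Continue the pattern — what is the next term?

First component: each term is the sum of the two before it, so 3, 4, 7, 11 → 18.
Second component goes 25, 29, 32, 34 → 35 (differences are 4, 3, 2, … (decreasing by 1 each time)).
For the third component, +10 each step: -55, -45, -35, -25 → -15.
So the next term is [18 : 35 : -15].

[18 : 35 : -15]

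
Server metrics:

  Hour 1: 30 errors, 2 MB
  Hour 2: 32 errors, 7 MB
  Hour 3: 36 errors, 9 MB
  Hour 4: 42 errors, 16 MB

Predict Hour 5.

Errors — differences are 2, 4, 6, … (increasing by 2 each time): 30, 32, 36, 42 → 50.
MB — each term is the sum of the two before it: 2, 7, 9, 16 → 25.
Combining the parts gives 50 errors, 25 MB.

50 errors, 25 MB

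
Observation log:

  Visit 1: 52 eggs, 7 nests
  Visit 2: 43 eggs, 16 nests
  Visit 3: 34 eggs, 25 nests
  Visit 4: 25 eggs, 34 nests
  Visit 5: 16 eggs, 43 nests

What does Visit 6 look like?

Eggs: −9 each step, so 52, 43, 34, 25, 16 → 7.
For the nests, together with the eggs always sums to 59: 7, 16, 25, 34, 43 → 52.
Putting it together: 7 eggs, 52 nests.

7 eggs, 52 nests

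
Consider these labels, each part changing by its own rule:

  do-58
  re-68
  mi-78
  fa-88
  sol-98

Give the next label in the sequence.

la-108

For the note, runs through the solfège scale do→ti: do, re, mi, fa, sol → la.
Second component — +10 each step: 58, 68, 78, 88, 98 → 108.
Putting it together: la-108.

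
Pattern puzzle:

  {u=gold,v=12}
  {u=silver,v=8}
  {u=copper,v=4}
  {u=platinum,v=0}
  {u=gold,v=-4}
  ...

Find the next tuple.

{u=silver,v=-8}

U: gold, silver, copper, platinum, gold → silver (repeats gold → silver → copper → platinum).
V: −4 each step; 12, 8, 4, 0, -4 → -8.
Combining the parts gives {u=silver,v=-8}.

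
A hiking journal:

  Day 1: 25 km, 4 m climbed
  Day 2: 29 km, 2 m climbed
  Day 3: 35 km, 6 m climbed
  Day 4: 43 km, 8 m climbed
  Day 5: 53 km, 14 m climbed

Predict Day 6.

65 km, 22 m climbed

Km — differences are 4, 6, 8, … (increasing by 2 each time): 25, 29, 35, 43, 53 → 65.
M climbed goes 4, 2, 6, 8, 14 → 22 (each term is the sum of the two before it).
Combining the parts gives 65 km, 22 m climbed.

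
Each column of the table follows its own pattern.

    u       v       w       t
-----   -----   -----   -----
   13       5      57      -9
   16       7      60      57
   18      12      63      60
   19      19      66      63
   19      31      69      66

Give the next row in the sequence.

Column u goes 13, 16, 18, 19, 19 → 18 (differences are 3, 2, 1, … (decreasing by 1 each time)).
For the column v, each term is the sum of the two before it: 5, 7, 12, 19, 31 → 50.
For the column w, +3 each step: 57, 60, 63, 66, 69 → 72.
Column t: always the previous value of the column w, so -9, 57, 60, 63, 66 → 69.
Putting it together: 18  50  72  69.

18  50  72  69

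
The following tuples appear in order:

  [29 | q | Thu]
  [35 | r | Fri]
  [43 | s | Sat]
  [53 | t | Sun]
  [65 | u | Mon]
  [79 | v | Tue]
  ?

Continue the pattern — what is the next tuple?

[95 | w | Wed]

For the first component, differences are 6, 8, 10, … (increasing by 2 each time): 29, 35, 43, 53, 65, 79 → 95.
Letter: letters move forward 1 place in the alphabet; q, r, s, t, u, v → w.
Day goes Thu, Fri, Sat, Sun, Mon, Tue → Wed (runs through the weekdays Mon→Sun).
Combining the parts gives [95 | w | Wed].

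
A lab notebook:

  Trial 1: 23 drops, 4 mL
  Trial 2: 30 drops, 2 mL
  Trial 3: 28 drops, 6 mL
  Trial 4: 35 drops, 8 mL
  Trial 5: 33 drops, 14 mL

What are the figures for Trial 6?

Drops: 23, 30, 28, 35, 33 → 40 (alternating steps +7, −2, +7, −2, …).
ML: 4, 2, 6, 8, 14 → 22 (each term is the sum of the two before it).
Putting it together: 40 drops, 22 mL.

40 drops, 22 mL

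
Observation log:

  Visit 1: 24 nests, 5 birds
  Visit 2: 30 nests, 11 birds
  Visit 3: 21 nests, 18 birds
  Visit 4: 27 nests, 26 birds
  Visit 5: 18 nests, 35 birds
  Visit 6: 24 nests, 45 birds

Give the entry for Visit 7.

15 nests, 56 birds

Nests: 24, 30, 21, 27, 18, 24 → 15 (alternating steps +6, −9, +6, −9, …).
Birds: differences are 6, 7, 8, … (increasing by 1 each time), so 5, 11, 18, 26, 35, 45 → 56.
Putting it together: 15 nests, 56 birds.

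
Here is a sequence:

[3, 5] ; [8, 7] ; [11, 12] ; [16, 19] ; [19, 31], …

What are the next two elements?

[24, 50], [27, 81]

First component goes 3, 8, 11, 16, 19 → 24 → 27 (alternating steps +5, +3, +5, +3, …).
Second component goes 5, 7, 12, 19, 31 → 50 → 81 (each term is the sum of the two before it).
So the next two elements are [24, 50] and [27, 81].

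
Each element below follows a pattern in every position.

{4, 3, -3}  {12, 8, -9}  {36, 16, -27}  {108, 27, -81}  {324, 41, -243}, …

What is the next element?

For the first coordinate, ×3 each step: 4, 12, 36, 108, 324 → 972.
Second coordinate goes 3, 8, 16, 27, 41 → 58 (differences are 5, 8, 11, … (increasing by 3 each time)).
Third coordinate: ×3 each step; -3, -9, -27, -81, -243 → -729.
Combining the parts gives {972, 58, -729}.

{972, 58, -729}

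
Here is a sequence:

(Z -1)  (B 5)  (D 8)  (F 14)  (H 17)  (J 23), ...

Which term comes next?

Letter: Z, B, D, F, H, J → L (letters move forward 2 places in the alphabet, wrapping Z→A).
Second slot: -1, 5, 8, 14, 17, 23 → 26 (alternating steps +6, +3, +6, +3, …).
So the next term is (L 26).

(L 26)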